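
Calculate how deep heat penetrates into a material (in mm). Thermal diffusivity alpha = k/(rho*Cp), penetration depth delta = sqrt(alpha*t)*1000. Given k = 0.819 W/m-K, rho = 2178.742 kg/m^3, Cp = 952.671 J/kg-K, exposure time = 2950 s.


alpha = 0.819 / (2178.742 * 952.671) = 3.9458e-07 m^2/s
alpha * t = 0.0011640
delta = sqrt(0.0011640) * 1000 = 34.118 mm

34.118 mm


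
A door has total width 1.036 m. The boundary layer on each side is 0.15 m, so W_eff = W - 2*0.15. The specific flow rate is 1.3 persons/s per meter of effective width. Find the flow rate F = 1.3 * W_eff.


W_eff = 1.036 - 0.30 = 0.736 m
F = 1.3 * 0.736 = 0.95680 persons/s

0.95680 persons/s


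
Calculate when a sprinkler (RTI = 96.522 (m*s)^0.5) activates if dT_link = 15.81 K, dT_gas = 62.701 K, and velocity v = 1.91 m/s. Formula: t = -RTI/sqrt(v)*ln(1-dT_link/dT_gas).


dT_link/dT_gas = 0.25215
ln(1 - 0.25215) = -0.29055
t = -96.522 / sqrt(1.91) * -0.29055 = 20.292 s

20.292 s


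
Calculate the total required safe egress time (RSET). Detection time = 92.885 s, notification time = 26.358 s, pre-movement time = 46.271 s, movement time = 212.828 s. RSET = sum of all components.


Total = 92.885 + 26.358 + 46.271 + 212.828 = 378.342 s

378.342 s


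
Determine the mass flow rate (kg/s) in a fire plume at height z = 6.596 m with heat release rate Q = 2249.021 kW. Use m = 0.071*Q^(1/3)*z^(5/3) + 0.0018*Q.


Q^(1/3) = 13.102
z^(5/3) = 23.199
First term = 0.071 * 13.102 * 23.199 = 21.580
Second term = 0.0018 * 2249.021 = 4.0482
m = 25.629 kg/s

25.629 kg/s


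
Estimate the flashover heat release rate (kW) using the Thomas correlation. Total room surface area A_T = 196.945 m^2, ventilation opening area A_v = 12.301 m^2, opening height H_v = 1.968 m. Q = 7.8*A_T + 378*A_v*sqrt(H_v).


7.8*A_T = 1536.171
sqrt(H_v) = 1.4029
378*A_v*sqrt(H_v) = 6523.0
Q = 1536.171 + 6523.0 = 8059.1 kW

8059.1 kW


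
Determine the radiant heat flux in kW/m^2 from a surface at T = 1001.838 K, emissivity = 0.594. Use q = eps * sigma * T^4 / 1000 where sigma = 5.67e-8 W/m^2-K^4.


T^4 = 1.0074e+12
q = 0.594 * 5.67e-8 * 1.0074e+12 / 1000 = 33.928 kW/m^2

33.928 kW/m^2


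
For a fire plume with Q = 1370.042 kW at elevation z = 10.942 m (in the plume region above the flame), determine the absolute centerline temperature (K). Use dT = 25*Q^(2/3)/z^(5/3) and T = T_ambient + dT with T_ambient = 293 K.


Q^(2/3) = 123.35
z^(5/3) = 53.930
dT = 25 * 123.35 / 53.930 = 57.183 K
T = 293 + 57.183 = 350.18 K

350.18 K


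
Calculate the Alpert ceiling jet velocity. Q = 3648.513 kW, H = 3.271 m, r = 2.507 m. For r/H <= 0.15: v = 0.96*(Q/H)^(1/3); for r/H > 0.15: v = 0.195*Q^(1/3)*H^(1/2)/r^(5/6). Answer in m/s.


r/H = 2.507 / 3.271 = 0.76643
r/H > 0.15, so v = 0.195*Q^(1/3)*H^(1/2)/r^(5/6)
Q^(1/3) = 15.395
H^(1/2) = 1.8086
r^(5/6) = 2.1509
v = 0.195 * 15.395 * 1.8086 / 2.1509 = 2.5242 m/s

2.5242 m/s


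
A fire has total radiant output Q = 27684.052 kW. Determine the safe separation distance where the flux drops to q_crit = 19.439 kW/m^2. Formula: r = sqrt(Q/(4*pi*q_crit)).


4*pi*q_crit = 244.28
Q/(4*pi*q_crit) = 113.33
r = sqrt(113.33) = 10.646 m

10.646 m


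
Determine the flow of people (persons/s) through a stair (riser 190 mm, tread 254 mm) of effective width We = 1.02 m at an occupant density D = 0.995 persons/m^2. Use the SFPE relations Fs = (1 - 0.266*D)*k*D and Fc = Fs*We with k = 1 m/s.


1 - 0.266*D = 1 - 0.266*0.995 = 0.73533
Fs = 0.73533 * 1 * 0.995 = 0.73165 persons/(s*m)
Fc = 0.73165 * 1.02 = 0.74629 persons/s

0.74629 persons/s


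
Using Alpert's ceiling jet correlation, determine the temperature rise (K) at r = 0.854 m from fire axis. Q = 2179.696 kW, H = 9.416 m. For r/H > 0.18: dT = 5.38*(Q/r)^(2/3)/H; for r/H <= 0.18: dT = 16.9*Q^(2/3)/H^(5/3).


r/H = 0.854 / 9.416 = 0.090697
r/H <= 0.18, so dT = 16.9*Q^(2/3)/H^(5/3)
Q^(2/3) = 168.11
H^(5/3) = 41.987
dT = 16.9 * 168.11 / 41.987 = 67.666 K

67.666 K


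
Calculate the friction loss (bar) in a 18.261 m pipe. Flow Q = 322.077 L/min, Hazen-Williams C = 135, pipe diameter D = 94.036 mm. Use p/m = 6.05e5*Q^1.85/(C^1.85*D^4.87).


Q^1.85 = 43624
C^1.85 = 8732.1
D^4.87 = 4.0733e+09
p/m = 0.00074203 bar/m
p_total = 0.00074203 * 18.261 = 0.013550 bar

0.013550 bar


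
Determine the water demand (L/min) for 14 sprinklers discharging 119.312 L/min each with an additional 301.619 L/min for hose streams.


Sprinkler demand = 14 * 119.312 = 1670.368 L/min
Total = 1670.368 + 301.619 = 1971.987 L/min

1971.987 L/min


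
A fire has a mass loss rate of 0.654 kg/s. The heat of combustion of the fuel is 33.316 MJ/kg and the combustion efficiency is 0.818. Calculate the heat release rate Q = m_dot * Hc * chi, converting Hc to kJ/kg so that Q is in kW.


Hc = 33.316 MJ/kg = 33.316 * 1000 kJ/kg = 33316 kJ/kg
Q = 0.654 kg/s * 33316 kJ/kg * 0.818 = 17823 kW

17823 kW


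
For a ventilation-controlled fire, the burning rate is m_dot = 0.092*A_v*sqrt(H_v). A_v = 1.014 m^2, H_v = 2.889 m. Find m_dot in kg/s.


sqrt(H_v) = 1.6997
m_dot = 0.092 * 1.014 * 1.6997 = 0.15856 kg/s

0.15856 kg/s


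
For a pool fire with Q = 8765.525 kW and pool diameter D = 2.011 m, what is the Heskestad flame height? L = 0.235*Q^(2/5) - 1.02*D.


Q^(2/5) = 37.767
0.235 * Q^(2/5) = 8.8752
1.02 * D = 2.0512
L = 6.8240 m

6.8240 m


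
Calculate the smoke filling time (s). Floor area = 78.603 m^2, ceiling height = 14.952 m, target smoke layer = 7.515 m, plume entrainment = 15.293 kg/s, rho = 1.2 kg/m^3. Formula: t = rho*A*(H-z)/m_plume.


H - z = 7.437 m
t = 1.2 * 78.603 * 7.437 / 15.293 = 45.870 s

45.870 s


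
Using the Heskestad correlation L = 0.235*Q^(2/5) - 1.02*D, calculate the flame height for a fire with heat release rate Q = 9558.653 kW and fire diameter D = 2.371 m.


Q^(2/5) = 39.098
0.235 * Q^(2/5) = 9.1881
1.02 * D = 2.4184
L = 6.7697 m

6.7697 m


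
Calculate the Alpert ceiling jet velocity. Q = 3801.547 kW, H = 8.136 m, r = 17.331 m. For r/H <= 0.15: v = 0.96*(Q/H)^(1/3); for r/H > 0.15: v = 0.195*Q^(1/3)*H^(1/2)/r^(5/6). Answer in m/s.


r/H = 17.331 / 8.136 = 2.1302
r/H > 0.15, so v = 0.195*Q^(1/3)*H^(1/2)/r^(5/6)
Q^(1/3) = 15.607
H^(1/2) = 2.8524
r^(5/6) = 10.773
v = 0.195 * 15.607 * 2.8524 / 10.773 = 0.80576 m/s

0.80576 m/s


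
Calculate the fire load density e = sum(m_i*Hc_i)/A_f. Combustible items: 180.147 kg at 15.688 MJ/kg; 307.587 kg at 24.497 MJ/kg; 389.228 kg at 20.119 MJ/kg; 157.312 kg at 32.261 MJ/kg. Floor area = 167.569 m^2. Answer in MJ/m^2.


Total energy = 180.147*15.688 + 307.587*24.497 + 389.228*20.119 + 157.312*32.261
= 2826.146 + 7534.959 + 7830.878 + 5075.042
= 23267.03 MJ
e = 23267.03 / 167.569 = 138.85 MJ/m^2

138.85 MJ/m^2


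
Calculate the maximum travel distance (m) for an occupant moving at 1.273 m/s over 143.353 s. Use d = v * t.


d = 1.273 * 143.353 = 182.49 m

182.49 m


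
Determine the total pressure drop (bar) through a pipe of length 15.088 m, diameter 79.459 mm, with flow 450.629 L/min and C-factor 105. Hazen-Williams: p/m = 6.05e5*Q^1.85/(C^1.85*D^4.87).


Q^1.85 = 81202
C^1.85 = 5485.3
D^4.87 = 1.7935e+09
p/m = 0.0049937 bar/m
p_total = 0.0049937 * 15.088 = 0.075345 bar

0.075345 bar


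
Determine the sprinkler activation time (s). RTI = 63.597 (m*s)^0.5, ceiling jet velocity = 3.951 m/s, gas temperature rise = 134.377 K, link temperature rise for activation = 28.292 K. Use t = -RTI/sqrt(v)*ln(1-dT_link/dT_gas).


dT_link/dT_gas = 0.21054
ln(1 - 0.21054) = -0.23641
t = -63.597 / sqrt(3.951) * -0.23641 = 7.5639 s

7.5639 s


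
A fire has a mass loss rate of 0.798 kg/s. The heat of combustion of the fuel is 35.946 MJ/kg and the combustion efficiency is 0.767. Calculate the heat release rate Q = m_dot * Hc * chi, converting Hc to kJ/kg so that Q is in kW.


Hc = 35.946 MJ/kg = 35.946 * 1000 kJ/kg = 35946 kJ/kg
Q = 0.798 kg/s * 35946 kJ/kg * 0.767 = 22001 kW

22001 kW


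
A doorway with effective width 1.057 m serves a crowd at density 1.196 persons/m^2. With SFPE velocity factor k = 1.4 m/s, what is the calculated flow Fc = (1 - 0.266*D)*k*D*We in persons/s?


1 - 0.266*D = 1 - 0.266*1.196 = 0.68186
Fs = 0.68186 * 1.4 * 1.196 = 1.1417 persons/(s*m)
Fc = 1.1417 * 1.057 = 1.2068 persons/s

1.2068 persons/s


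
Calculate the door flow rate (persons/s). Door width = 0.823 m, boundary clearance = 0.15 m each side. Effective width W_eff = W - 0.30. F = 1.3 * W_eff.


W_eff = 0.823 - 0.30 = 0.523 m
F = 1.3 * 0.523 = 0.67990 persons/s

0.67990 persons/s


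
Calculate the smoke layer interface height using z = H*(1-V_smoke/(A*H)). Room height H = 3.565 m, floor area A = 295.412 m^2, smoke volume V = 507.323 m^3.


V/(A*H) = 0.48172
1 - 0.48172 = 0.51828
z = 3.565 * 0.51828 = 1.8477 m

1.8477 m


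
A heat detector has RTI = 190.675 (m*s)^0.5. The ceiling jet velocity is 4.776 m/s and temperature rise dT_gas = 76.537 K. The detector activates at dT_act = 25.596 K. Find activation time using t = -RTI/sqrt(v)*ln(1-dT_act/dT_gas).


dT_act/dT_gas = 0.33443
ln(1 - 0.33443) = -0.40711
t = -190.675 / sqrt(4.776) * -0.40711 = 35.520 s

35.520 s


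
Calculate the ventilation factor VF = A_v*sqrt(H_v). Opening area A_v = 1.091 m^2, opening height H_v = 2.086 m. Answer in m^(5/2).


sqrt(H_v) = 1.4443
VF = 1.091 * 1.4443 = 1.5757 m^(5/2)

1.5757 m^(5/2)


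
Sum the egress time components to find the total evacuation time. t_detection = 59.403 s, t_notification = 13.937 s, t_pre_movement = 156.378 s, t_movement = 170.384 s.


Total = 59.403 + 13.937 + 156.378 + 170.384 = 400.102 s

400.102 s


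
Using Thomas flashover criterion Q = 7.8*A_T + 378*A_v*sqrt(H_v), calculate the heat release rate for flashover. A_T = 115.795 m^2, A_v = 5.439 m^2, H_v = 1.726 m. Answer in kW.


7.8*A_T = 903.201
sqrt(H_v) = 1.3138
378*A_v*sqrt(H_v) = 2701.0
Q = 903.201 + 2701.0 = 3604.2 kW

3604.2 kW


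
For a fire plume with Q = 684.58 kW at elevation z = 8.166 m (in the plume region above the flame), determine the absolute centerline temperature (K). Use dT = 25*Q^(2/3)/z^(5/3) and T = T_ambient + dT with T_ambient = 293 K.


Q^(2/3) = 77.675
z^(5/3) = 33.114
dT = 25 * 77.675 / 33.114 = 58.642 K
T = 293 + 58.642 = 351.64 K

351.64 K


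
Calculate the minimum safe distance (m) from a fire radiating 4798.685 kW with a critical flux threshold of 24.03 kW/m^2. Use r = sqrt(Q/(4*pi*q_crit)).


4*pi*q_crit = 301.97
Q/(4*pi*q_crit) = 15.891
r = sqrt(15.891) = 3.9864 m

3.9864 m


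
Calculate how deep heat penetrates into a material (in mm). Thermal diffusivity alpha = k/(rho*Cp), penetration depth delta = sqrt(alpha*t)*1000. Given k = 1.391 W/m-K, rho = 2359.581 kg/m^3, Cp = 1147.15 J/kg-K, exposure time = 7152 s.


alpha = 1.391 / (2359.581 * 1147.15) = 5.1389e-07 m^2/s
alpha * t = 0.0036754
delta = sqrt(0.0036754) * 1000 = 60.625 mm

60.625 mm


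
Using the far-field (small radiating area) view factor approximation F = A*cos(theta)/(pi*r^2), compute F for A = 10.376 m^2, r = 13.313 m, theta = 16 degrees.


cos(16 deg) = 0.96126
pi*r^2 = 556.80
F = 10.376 * 0.96126 / 556.80 = 0.017913

0.017913


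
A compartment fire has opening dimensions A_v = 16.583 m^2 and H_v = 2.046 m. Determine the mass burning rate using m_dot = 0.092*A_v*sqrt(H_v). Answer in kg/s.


sqrt(H_v) = 1.4304
m_dot = 0.092 * 16.583 * 1.4304 = 2.1822 kg/s

2.1822 kg/s


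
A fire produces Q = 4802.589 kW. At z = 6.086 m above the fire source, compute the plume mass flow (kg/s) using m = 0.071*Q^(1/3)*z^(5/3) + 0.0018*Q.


Q^(1/3) = 16.872
z^(5/3) = 20.287
First term = 0.071 * 16.872 * 20.287 = 24.302
Second term = 0.0018 * 4802.589 = 8.6447
m = 32.946 kg/s

32.946 kg/s


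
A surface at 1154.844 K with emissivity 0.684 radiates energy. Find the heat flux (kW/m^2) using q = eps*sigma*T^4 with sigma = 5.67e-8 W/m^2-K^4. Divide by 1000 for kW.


T^4 = 1.7787e+12
q = 0.684 * 5.67e-8 * 1.7787e+12 / 1000 = 68.981 kW/m^2

68.981 kW/m^2


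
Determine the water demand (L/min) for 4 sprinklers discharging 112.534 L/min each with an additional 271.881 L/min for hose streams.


Sprinkler demand = 4 * 112.534 = 450.136 L/min
Total = 450.136 + 271.881 = 722.017 L/min

722.017 L/min


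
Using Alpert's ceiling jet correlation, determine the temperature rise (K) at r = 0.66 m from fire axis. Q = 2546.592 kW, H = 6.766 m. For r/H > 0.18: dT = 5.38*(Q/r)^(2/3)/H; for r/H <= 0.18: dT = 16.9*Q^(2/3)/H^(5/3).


r/H = 0.66 / 6.766 = 0.097547
r/H <= 0.18, so dT = 16.9*Q^(2/3)/H^(5/3)
Q^(2/3) = 186.48
H^(5/3) = 24.204
dT = 16.9 * 186.48 / 24.204 = 130.21 K

130.21 K


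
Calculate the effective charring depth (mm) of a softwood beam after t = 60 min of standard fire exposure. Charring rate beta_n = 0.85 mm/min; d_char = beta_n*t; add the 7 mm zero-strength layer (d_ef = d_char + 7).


d_char = 0.85 * 60 = 51 mm
d_ef = 51 + 1.0*7 = 58 mm

58 mm


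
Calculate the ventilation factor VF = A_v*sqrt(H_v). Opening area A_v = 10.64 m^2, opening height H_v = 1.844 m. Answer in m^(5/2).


sqrt(H_v) = 1.3579
VF = 10.64 * 1.3579 = 14.448 m^(5/2)

14.448 m^(5/2)


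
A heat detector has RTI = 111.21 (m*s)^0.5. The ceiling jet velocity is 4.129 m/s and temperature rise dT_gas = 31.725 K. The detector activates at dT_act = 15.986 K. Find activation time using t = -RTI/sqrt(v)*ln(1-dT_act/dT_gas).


dT_act/dT_gas = 0.50389
ln(1 - 0.50389) = -0.70096
t = -111.21 / sqrt(4.129) * -0.70096 = 38.363 s

38.363 s


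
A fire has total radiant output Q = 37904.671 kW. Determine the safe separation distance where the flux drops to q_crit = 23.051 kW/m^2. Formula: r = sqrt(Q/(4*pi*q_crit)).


4*pi*q_crit = 289.67
Q/(4*pi*q_crit) = 130.86
r = sqrt(130.86) = 11.439 m

11.439 m


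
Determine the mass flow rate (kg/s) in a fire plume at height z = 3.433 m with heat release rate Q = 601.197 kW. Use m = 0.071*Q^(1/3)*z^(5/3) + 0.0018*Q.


Q^(1/3) = 8.4399
z^(5/3) = 7.8125
First term = 0.071 * 8.4399 * 7.8125 = 4.6815
Second term = 0.0018 * 601.197 = 1.0822
m = 5.7637 kg/s

5.7637 kg/s


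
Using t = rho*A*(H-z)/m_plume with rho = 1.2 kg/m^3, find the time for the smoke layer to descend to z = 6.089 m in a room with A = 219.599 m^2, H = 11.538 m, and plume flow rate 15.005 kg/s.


H - z = 5.449 m
t = 1.2 * 219.599 * 5.449 / 15.005 = 95.696 s

95.696 s


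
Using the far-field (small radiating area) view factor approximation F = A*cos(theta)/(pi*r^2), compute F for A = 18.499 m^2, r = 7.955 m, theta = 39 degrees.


cos(39 deg) = 0.77715
pi*r^2 = 198.81
F = 18.499 * 0.77715 / 198.81 = 0.072314

0.072314


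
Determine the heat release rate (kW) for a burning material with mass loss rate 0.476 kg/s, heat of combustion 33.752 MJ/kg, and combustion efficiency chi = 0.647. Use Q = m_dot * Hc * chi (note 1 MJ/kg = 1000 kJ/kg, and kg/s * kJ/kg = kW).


Hc = 33.752 MJ/kg = 33.752 * 1000 kJ/kg = 33752 kJ/kg
Q = 0.476 kg/s * 33752 kJ/kg * 0.647 = 10395 kW

10395 kW


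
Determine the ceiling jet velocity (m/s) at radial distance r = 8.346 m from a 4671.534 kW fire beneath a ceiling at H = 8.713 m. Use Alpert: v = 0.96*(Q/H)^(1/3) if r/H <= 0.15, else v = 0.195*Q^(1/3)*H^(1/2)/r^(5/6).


r/H = 8.346 / 8.713 = 0.95788
r/H > 0.15, so v = 0.195*Q^(1/3)*H^(1/2)/r^(5/6)
Q^(1/3) = 16.717
H^(1/2) = 2.9518
r^(5/6) = 5.8600
v = 0.195 * 16.717 * 2.9518 / 5.8600 = 1.6420 m/s

1.6420 m/s


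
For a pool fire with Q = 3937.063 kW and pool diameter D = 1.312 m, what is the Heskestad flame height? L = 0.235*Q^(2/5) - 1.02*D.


Q^(2/5) = 27.420
0.235 * Q^(2/5) = 6.4437
1.02 * D = 1.3382
L = 5.1055 m

5.1055 m


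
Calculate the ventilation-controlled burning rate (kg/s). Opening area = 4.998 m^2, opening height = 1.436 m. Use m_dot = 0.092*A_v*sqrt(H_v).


sqrt(H_v) = 1.1983
m_dot = 0.092 * 4.998 * 1.1983 = 0.55101 kg/s

0.55101 kg/s


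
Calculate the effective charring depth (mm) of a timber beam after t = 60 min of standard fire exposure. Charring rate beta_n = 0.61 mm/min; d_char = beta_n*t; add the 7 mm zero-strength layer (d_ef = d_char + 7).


d_char = 0.61 * 60 = 36.6 mm
d_ef = 36.6 + 1.0*7 = 43.6 mm

43.6 mm


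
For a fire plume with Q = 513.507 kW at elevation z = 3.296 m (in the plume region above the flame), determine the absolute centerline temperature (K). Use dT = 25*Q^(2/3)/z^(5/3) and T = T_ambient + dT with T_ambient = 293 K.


Q^(2/3) = 64.126
z^(5/3) = 7.2998
dT = 25 * 64.126 / 7.2998 = 219.61 K
T = 293 + 219.61 = 512.61 K

512.61 K


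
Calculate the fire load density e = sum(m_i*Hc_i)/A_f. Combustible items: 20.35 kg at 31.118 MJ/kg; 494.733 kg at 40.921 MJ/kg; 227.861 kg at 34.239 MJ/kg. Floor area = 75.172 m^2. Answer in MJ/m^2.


Total energy = 20.35*31.118 + 494.733*40.921 + 227.861*34.239
= 633.2513 + 20244.97 + 7801.733
= 28679.95 MJ
e = 28679.95 / 75.172 = 381.52 MJ/m^2

381.52 MJ/m^2


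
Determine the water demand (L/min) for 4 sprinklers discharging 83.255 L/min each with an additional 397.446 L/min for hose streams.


Sprinkler demand = 4 * 83.255 = 333.02 L/min
Total = 333.02 + 397.446 = 730.466 L/min

730.466 L/min


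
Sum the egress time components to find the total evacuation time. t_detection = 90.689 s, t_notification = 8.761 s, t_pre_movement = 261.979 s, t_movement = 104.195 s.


Total = 90.689 + 8.761 + 261.979 + 104.195 = 465.624 s

465.624 s


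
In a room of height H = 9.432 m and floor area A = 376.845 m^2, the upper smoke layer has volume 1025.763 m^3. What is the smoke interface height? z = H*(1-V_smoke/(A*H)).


V/(A*H) = 0.28859
1 - 0.28859 = 0.71141
z = 9.432 * 0.71141 = 6.7100 m

6.7100 m


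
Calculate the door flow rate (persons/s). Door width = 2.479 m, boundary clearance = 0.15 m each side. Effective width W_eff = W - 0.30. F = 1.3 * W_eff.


W_eff = 2.479 - 0.30 = 2.179 m
F = 1.3 * 2.179 = 2.8327 persons/s

2.8327 persons/s


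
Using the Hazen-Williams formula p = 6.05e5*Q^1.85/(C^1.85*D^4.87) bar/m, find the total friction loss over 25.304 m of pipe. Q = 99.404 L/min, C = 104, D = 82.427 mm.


Q^1.85 = 4956.8
C^1.85 = 5389.0
D^4.87 = 2.1442e+09
p/m = 0.00025953 bar/m
p_total = 0.00025953 * 25.304 = 0.0065671 bar

0.0065671 bar


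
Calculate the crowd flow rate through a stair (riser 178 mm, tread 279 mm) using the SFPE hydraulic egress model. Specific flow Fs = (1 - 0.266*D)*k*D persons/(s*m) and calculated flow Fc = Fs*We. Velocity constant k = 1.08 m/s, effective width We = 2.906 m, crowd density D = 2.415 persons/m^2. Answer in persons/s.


1 - 0.266*D = 1 - 0.266*2.415 = 0.35761
Fs = 0.35761 * 1.08 * 2.415 = 0.93272 persons/(s*m)
Fc = 0.93272 * 2.906 = 2.7105 persons/s

2.7105 persons/s


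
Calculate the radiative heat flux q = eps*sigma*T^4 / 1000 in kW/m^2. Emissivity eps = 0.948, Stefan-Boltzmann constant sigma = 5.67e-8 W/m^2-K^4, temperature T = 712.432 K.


T^4 = 2.5762e+11
q = 0.948 * 5.67e-8 * 2.5762e+11 / 1000 = 13.847 kW/m^2

13.847 kW/m^2


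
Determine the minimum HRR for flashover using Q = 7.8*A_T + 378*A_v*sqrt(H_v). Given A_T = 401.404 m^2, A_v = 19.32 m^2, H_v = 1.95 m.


7.8*A_T = 3131.0
sqrt(H_v) = 1.3964
378*A_v*sqrt(H_v) = 10198
Q = 3131.0 + 10198 = 13329 kW

13329 kW


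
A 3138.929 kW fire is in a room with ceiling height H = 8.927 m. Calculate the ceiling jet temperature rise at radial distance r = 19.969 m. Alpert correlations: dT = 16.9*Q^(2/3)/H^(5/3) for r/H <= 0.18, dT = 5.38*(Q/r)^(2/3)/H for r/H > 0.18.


r/H = 19.969 / 8.927 = 2.2369
r/H > 0.18, so dT = 5.38*(Q/r)^(2/3)/H
Q/r = 157.19
(Q/r)^(2/3) = 29.126
dT = 5.38 * 29.126 / 8.927 = 17.553 K

17.553 K


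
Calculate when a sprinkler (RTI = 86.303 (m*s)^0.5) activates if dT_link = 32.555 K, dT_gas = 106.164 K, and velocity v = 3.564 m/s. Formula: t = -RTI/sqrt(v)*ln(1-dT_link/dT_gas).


dT_link/dT_gas = 0.30665
ln(1 - 0.30665) = -0.36622
t = -86.303 / sqrt(3.564) * -0.36622 = 16.742 s

16.742 s


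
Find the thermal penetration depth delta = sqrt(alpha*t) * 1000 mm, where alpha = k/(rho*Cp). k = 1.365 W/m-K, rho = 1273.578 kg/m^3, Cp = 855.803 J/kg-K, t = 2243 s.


alpha = 1.365 / (1273.578 * 855.803) = 1.2524e-06 m^2/s
alpha * t = 0.0028091
delta = sqrt(0.0028091) * 1000 = 53.001 mm

53.001 mm


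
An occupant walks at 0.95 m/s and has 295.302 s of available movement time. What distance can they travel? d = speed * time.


d = 0.95 * 295.302 = 280.54 m

280.54 m


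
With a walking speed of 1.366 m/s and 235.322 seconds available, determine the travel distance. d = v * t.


d = 1.366 * 235.322 = 321.45 m

321.45 m


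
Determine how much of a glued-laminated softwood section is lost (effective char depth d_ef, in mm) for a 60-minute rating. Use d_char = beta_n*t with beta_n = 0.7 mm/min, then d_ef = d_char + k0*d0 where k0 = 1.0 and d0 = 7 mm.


d_char = 0.7 * 60 = 42 mm
d_ef = 42 + 1.0*7 = 49 mm

49 mm


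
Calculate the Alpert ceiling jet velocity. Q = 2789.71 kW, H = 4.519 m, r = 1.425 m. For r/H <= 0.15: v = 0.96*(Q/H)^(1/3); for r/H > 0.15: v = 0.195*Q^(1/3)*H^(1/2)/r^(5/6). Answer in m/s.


r/H = 1.425 / 4.519 = 0.31534
r/H > 0.15, so v = 0.195*Q^(1/3)*H^(1/2)/r^(5/6)
Q^(1/3) = 14.077
H^(1/2) = 2.1258
r^(5/6) = 1.3433
v = 0.195 * 14.077 * 2.1258 / 1.3433 = 4.3441 m/s

4.3441 m/s


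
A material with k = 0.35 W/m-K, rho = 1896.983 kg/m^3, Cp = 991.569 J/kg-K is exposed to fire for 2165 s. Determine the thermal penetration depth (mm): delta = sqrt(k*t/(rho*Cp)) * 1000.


alpha = 0.35 / (1896.983 * 991.569) = 1.8607e-07 m^2/s
alpha * t = 0.00040285
delta = sqrt(0.00040285) * 1000 = 20.071 mm

20.071 mm


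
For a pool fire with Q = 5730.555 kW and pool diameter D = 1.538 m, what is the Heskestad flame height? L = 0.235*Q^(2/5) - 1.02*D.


Q^(2/5) = 31.862
0.235 * Q^(2/5) = 7.4877
1.02 * D = 1.5688
L = 5.9189 m

5.9189 m


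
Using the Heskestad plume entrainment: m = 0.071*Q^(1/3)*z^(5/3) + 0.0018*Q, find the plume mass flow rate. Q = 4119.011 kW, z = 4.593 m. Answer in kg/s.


Q^(1/3) = 16.030
z^(5/3) = 12.691
First term = 0.071 * 16.030 * 12.691 = 14.444
Second term = 0.0018 * 4119.011 = 7.4142
m = 21.858 kg/s

21.858 kg/s


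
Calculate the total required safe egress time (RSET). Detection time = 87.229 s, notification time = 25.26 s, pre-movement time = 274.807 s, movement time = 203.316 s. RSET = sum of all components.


Total = 87.229 + 25.26 + 274.807 + 203.316 = 590.612 s

590.612 s


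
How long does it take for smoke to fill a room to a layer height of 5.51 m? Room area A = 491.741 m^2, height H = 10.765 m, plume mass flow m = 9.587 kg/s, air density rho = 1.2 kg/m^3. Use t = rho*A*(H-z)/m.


H - z = 5.255 m
t = 1.2 * 491.741 * 5.255 / 9.587 = 323.45 s

323.45 s


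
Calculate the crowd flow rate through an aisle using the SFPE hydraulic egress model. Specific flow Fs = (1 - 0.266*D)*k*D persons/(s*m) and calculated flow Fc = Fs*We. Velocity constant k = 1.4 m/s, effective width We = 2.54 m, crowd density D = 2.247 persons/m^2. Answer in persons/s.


1 - 0.266*D = 1 - 0.266*2.247 = 0.40230
Fs = 0.40230 * 1.4 * 2.247 = 1.2655 persons/(s*m)
Fc = 1.2655 * 2.54 = 3.2145 persons/s

3.2145 persons/s


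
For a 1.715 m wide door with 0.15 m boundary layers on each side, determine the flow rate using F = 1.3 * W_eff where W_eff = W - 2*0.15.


W_eff = 1.715 - 0.30 = 1.415 m
F = 1.3 * 1.415 = 1.8395 persons/s

1.8395 persons/s


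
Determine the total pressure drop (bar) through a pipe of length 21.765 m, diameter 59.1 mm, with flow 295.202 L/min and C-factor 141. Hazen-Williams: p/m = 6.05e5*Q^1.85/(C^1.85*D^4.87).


Q^1.85 = 37130
C^1.85 = 9463.6
D^4.87 = 4.2426e+08
p/m = 0.0055949 bar/m
p_total = 0.0055949 * 21.765 = 0.12177 bar

0.12177 bar


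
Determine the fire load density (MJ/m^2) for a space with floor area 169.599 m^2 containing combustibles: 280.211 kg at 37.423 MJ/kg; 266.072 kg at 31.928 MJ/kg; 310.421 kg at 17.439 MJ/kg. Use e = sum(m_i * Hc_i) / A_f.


Total energy = 280.211*37.423 + 266.072*31.928 + 310.421*17.439
= 10486.34 + 8495.147 + 5413.432
= 24394.91 MJ
e = 24394.91 / 169.599 = 143.84 MJ/m^2

143.84 MJ/m^2


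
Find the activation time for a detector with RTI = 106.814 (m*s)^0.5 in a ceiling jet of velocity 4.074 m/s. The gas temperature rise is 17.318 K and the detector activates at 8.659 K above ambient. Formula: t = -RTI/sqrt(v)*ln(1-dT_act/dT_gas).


dT_act/dT_gas = 0.5
ln(1 - 0.5) = -0.69315
t = -106.814 / sqrt(4.074) * -0.69315 = 36.681 s

36.681 s


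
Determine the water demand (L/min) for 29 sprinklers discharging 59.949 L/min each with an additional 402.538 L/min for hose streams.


Sprinkler demand = 29 * 59.949 = 1738.521 L/min
Total = 1738.521 + 402.538 = 2141.059 L/min

2141.059 L/min


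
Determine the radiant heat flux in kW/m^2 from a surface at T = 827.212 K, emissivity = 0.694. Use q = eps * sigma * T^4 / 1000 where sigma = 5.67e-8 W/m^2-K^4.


T^4 = 4.6824e+11
q = 0.694 * 5.67e-8 * 4.6824e+11 / 1000 = 18.425 kW/m^2

18.425 kW/m^2


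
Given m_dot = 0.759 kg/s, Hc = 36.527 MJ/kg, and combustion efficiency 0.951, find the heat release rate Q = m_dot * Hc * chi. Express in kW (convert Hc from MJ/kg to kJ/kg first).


Hc = 36.527 MJ/kg = 36.527 * 1000 kJ/kg = 36527 kJ/kg
Q = 0.759 kg/s * 36527 kJ/kg * 0.951 = 26366 kW

26366 kW


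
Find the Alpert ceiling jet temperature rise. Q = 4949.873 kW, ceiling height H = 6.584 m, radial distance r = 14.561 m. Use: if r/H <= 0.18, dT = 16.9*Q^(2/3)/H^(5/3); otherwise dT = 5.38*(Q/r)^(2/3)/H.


r/H = 14.561 / 6.584 = 2.2116
r/H > 0.18, so dT = 5.38*(Q/r)^(2/3)/H
Q/r = 339.94
(Q/r)^(2/3) = 48.708
dT = 5.38 * 48.708 / 6.584 = 39.801 K

39.801 K


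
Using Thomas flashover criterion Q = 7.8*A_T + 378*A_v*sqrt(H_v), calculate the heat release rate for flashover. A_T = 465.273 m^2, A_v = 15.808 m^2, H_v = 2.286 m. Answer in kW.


7.8*A_T = 3629.1
sqrt(H_v) = 1.5120
378*A_v*sqrt(H_v) = 9034.6
Q = 3629.1 + 9034.6 = 12664 kW

12664 kW


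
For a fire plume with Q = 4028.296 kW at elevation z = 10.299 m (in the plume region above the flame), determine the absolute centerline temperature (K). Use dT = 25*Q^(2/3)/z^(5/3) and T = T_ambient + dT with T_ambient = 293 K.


Q^(2/3) = 253.17
z^(5/3) = 48.752
dT = 25 * 253.17 / 48.752 = 129.83 K
T = 293 + 129.83 = 422.83 K

422.83 K


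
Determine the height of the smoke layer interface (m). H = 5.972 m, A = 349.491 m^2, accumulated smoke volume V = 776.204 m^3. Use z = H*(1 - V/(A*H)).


V/(A*H) = 0.37189
1 - 0.37189 = 0.62811
z = 5.972 * 0.62811 = 3.7510 m

3.7510 m


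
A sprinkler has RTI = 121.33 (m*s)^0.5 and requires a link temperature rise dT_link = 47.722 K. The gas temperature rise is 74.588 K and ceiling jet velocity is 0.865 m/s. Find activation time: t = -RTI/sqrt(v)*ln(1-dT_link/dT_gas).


dT_link/dT_gas = 0.63981
ln(1 - 0.63981) = -1.0211
t = -121.33 / sqrt(0.865) * -1.0211 = 133.21 s

133.21 s


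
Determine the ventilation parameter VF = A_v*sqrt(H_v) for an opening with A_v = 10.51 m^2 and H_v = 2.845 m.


sqrt(H_v) = 1.6867
VF = 10.51 * 1.6867 = 17.727 m^(5/2)

17.727 m^(5/2)


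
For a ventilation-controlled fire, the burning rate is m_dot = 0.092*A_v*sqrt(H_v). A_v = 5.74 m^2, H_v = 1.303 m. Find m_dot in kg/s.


sqrt(H_v) = 1.1415
m_dot = 0.092 * 5.74 * 1.1415 = 0.60280 kg/s

0.60280 kg/s


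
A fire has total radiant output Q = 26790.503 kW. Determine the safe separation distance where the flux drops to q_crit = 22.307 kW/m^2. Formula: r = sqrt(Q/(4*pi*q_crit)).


4*pi*q_crit = 280.32
Q/(4*pi*q_crit) = 95.572
r = sqrt(95.572) = 9.7761 m

9.7761 m


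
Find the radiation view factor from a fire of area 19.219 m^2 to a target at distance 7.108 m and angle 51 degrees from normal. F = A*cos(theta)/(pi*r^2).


cos(51 deg) = 0.62932
pi*r^2 = 158.72
F = 19.219 * 0.62932 / 158.72 = 0.076201

0.076201


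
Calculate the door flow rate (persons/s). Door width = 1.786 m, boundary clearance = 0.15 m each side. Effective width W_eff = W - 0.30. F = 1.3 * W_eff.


W_eff = 1.786 - 0.30 = 1.486 m
F = 1.3 * 1.486 = 1.9318 persons/s

1.9318 persons/s


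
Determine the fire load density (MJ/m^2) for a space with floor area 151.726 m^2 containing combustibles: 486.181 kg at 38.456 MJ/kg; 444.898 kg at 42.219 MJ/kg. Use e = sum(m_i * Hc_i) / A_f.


Total energy = 486.181*38.456 + 444.898*42.219
= 18696.58 + 18783.15
= 37479.73 MJ
e = 37479.73 / 151.726 = 247.02 MJ/m^2

247.02 MJ/m^2


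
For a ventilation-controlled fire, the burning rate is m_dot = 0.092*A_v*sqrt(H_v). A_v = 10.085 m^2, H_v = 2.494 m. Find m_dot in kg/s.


sqrt(H_v) = 1.5792
m_dot = 0.092 * 10.085 * 1.5792 = 1.4653 kg/s

1.4653 kg/s


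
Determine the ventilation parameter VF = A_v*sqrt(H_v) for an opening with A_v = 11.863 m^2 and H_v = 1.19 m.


sqrt(H_v) = 1.0909
VF = 11.863 * 1.0909 = 12.941 m^(5/2)

12.941 m^(5/2)


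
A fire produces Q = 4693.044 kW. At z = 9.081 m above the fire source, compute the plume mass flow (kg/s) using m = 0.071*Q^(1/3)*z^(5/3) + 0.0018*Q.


Q^(1/3) = 16.742
z^(5/3) = 39.527
First term = 0.071 * 16.742 * 39.527 = 46.986
Second term = 0.0018 * 4693.044 = 8.4475
m = 55.433 kg/s

55.433 kg/s


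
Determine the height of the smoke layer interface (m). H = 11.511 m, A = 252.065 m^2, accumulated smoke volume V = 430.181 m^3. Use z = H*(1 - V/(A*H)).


V/(A*H) = 0.14826
1 - 0.14826 = 0.85174
z = 11.511 * 0.85174 = 9.8044 m

9.8044 m


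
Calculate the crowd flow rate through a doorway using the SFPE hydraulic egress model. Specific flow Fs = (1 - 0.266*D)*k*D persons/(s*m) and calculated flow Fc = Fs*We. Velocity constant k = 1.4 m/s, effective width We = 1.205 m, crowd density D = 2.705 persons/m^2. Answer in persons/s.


1 - 0.266*D = 1 - 0.266*2.705 = 0.28047
Fs = 0.28047 * 1.4 * 2.705 = 1.0621 persons/(s*m)
Fc = 1.0621 * 1.205 = 1.2799 persons/s

1.2799 persons/s


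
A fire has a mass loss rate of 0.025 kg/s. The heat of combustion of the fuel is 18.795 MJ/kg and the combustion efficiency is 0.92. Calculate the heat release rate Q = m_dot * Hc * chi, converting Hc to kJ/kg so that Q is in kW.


Hc = 18.795 MJ/kg = 18.795 * 1000 kJ/kg = 18795 kJ/kg
Q = 0.025 kg/s * 18795 kJ/kg * 0.92 = 432.285 kW

432.285 kW


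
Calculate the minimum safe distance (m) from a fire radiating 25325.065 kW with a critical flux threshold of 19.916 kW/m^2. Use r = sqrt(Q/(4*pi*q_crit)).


4*pi*q_crit = 250.27
Q/(4*pi*q_crit) = 101.19
r = sqrt(101.19) = 10.059 m

10.059 m


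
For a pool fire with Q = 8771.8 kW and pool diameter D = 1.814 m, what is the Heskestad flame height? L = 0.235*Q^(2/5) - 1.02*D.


Q^(2/5) = 37.778
0.235 * Q^(2/5) = 8.8778
1.02 * D = 1.8503
L = 7.0275 m

7.0275 m


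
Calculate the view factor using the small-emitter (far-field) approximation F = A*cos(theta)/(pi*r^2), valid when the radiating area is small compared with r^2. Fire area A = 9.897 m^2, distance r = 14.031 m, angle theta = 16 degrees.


cos(16 deg) = 0.96126
pi*r^2 = 618.48
F = 9.897 * 0.96126 / 618.48 = 0.015382

0.015382


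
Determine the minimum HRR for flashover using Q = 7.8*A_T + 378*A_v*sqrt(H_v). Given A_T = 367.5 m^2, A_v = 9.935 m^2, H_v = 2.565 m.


7.8*A_T = 2866.5
sqrt(H_v) = 1.6016
378*A_v*sqrt(H_v) = 6014.6
Q = 2866.5 + 6014.6 = 8881.1 kW

8881.1 kW


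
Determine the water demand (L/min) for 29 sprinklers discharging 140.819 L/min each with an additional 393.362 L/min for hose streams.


Sprinkler demand = 29 * 140.819 = 4083.751 L/min
Total = 4083.751 + 393.362 = 4477.113 L/min

4477.113 L/min


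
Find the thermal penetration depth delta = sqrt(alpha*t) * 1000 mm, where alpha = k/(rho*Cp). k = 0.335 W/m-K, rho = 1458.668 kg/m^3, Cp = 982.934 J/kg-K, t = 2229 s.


alpha = 0.335 / (1458.668 * 982.934) = 2.3365e-07 m^2/s
alpha * t = 0.00052080
delta = sqrt(0.00052080) * 1000 = 22.821 mm

22.821 mm


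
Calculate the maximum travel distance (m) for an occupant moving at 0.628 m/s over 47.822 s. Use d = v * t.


d = 0.628 * 47.822 = 30.032 m

30.032 m


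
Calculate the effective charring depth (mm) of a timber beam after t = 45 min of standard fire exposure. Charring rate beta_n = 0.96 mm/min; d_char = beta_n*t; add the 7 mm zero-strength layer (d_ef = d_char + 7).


d_char = 0.96 * 45 = 43.2 mm
d_ef = 43.2 + 1.0*7 = 50.2 mm

50.2 mm


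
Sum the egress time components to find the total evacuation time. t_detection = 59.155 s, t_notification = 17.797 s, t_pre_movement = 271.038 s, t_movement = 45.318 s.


Total = 59.155 + 17.797 + 271.038 + 45.318 = 393.308 s

393.308 s


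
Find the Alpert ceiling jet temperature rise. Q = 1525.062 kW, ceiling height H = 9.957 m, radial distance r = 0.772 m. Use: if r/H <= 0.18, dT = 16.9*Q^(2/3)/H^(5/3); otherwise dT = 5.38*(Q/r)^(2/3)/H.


r/H = 0.772 / 9.957 = 0.077533
r/H <= 0.18, so dT = 16.9*Q^(2/3)/H^(5/3)
Q^(2/3) = 132.49
H^(5/3) = 46.084
dT = 16.9 * 132.49 / 46.084 = 48.588 K

48.588 K


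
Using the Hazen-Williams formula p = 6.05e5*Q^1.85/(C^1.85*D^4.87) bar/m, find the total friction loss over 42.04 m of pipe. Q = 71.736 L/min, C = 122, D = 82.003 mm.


Q^1.85 = 2710.9
C^1.85 = 7240.5
D^4.87 = 2.0910e+09
p/m = 0.00010833 bar/m
p_total = 0.00010833 * 42.04 = 0.0045542 bar

0.0045542 bar


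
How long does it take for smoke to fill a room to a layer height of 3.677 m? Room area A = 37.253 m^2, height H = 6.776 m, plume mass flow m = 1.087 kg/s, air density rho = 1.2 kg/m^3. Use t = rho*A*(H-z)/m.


H - z = 3.099 m
t = 1.2 * 37.253 * 3.099 / 1.087 = 127.45 s

127.45 s


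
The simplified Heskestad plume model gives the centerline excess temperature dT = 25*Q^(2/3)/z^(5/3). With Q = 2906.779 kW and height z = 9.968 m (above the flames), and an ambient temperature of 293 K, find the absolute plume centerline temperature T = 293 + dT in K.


Q^(2/3) = 203.68
z^(5/3) = 46.169
dT = 25 * 203.68 / 46.169 = 110.29 K
T = 293 + 110.29 = 403.29 K

403.29 K


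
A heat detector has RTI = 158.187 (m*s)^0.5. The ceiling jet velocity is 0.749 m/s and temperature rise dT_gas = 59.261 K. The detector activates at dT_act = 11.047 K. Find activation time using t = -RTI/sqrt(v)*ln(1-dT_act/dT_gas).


dT_act/dT_gas = 0.18641
ln(1 - 0.18641) = -0.20630
t = -158.187 / sqrt(0.749) * -0.20630 = 37.708 s

37.708 s


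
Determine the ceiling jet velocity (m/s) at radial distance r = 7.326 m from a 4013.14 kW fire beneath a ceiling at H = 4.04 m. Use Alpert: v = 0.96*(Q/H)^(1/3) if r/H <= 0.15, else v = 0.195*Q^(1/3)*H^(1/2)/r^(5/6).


r/H = 7.326 / 4.04 = 1.8134
r/H > 0.15, so v = 0.195*Q^(1/3)*H^(1/2)/r^(5/6)
Q^(1/3) = 15.891
H^(1/2) = 2.0100
r^(5/6) = 5.2568
v = 0.195 * 15.891 * 2.0100 / 5.2568 = 1.1849 m/s

1.1849 m/s


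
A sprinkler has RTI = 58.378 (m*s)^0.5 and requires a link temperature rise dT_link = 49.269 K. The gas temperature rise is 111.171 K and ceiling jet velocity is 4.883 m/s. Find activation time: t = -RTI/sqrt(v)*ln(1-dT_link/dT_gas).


dT_link/dT_gas = 0.44318
ln(1 - 0.44318) = -0.58552
t = -58.378 / sqrt(4.883) * -0.58552 = 15.468 s

15.468 s


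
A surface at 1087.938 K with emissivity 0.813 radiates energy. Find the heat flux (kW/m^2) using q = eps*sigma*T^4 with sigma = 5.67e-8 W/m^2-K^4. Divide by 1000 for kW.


T^4 = 1.4009e+12
q = 0.813 * 5.67e-8 * 1.4009e+12 / 1000 = 64.579 kW/m^2

64.579 kW/m^2


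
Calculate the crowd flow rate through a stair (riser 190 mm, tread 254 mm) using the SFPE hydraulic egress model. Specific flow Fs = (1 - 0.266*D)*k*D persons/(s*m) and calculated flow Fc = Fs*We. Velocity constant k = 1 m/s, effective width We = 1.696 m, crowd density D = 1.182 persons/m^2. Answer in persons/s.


1 - 0.266*D = 1 - 0.266*1.182 = 0.68559
Fs = 0.68559 * 1 * 1.182 = 0.81037 persons/(s*m)
Fc = 0.81037 * 1.696 = 1.3744 persons/s

1.3744 persons/s


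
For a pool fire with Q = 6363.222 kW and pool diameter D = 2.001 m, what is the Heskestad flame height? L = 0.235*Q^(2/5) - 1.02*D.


Q^(2/5) = 33.225
0.235 * Q^(2/5) = 7.8080
1.02 * D = 2.0410
L = 5.7670 m

5.7670 m


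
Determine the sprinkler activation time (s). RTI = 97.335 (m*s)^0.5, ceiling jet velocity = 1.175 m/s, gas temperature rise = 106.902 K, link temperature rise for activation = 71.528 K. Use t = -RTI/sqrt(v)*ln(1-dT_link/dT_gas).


dT_link/dT_gas = 0.66910
ln(1 - 0.66910) = -1.1059
t = -97.335 / sqrt(1.175) * -1.1059 = 99.307 s

99.307 s


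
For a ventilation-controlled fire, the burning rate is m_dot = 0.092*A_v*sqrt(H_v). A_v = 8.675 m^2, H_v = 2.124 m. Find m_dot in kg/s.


sqrt(H_v) = 1.4574
m_dot = 0.092 * 8.675 * 1.4574 = 1.1631 kg/s

1.1631 kg/s


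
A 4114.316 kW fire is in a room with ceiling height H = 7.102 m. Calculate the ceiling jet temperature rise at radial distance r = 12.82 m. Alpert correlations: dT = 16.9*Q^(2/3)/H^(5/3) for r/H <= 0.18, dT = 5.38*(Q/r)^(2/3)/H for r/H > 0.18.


r/H = 12.82 / 7.102 = 1.8051
r/H > 0.18, so dT = 5.38*(Q/r)^(2/3)/H
Q/r = 320.93
(Q/r)^(2/3) = 46.875
dT = 5.38 * 46.875 / 7.102 = 35.509 K

35.509 K


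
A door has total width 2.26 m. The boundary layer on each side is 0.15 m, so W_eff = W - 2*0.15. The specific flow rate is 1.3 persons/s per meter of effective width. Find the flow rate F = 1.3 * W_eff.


W_eff = 2.26 - 0.30 = 1.96 m
F = 1.3 * 1.96 = 2.548 persons/s

2.548 persons/s


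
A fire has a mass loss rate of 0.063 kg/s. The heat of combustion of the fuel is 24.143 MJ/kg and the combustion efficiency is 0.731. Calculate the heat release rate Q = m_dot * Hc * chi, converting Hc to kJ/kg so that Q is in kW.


Hc = 24.143 MJ/kg = 24.143 * 1000 kJ/kg = 24143 kJ/kg
Q = 0.063 kg/s * 24143 kJ/kg * 0.731 = 1111.9 kW

1111.9 kW


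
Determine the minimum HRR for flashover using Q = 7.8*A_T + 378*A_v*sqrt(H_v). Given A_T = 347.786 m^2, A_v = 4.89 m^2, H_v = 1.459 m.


7.8*A_T = 2712.7
sqrt(H_v) = 1.2079
378*A_v*sqrt(H_v) = 2232.7
Q = 2712.7 + 2232.7 = 4945.4 kW

4945.4 kW


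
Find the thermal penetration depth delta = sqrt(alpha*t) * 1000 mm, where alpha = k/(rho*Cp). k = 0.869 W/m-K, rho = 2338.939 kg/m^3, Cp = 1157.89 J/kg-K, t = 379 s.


alpha = 0.869 / (2338.939 * 1157.89) = 3.2087e-07 m^2/s
alpha * t = 0.00012161
delta = sqrt(0.00012161) * 1000 = 11.028 mm

11.028 mm


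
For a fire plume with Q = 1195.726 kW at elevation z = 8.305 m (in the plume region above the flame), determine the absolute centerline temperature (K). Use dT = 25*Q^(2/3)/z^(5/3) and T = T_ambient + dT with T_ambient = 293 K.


Q^(2/3) = 112.66
z^(5/3) = 34.059
dT = 25 * 112.66 / 34.059 = 82.692 K
T = 293 + 82.692 = 375.69 K

375.69 K


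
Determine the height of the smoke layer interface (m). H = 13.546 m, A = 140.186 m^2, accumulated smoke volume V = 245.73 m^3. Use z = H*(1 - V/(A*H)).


V/(A*H) = 0.12940
1 - 0.12940 = 0.87060
z = 13.546 * 0.87060 = 11.793 m

11.793 m


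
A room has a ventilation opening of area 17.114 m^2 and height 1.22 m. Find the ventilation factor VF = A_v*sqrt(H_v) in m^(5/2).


sqrt(H_v) = 1.1045
VF = 17.114 * 1.1045 = 18.903 m^(5/2)

18.903 m^(5/2)


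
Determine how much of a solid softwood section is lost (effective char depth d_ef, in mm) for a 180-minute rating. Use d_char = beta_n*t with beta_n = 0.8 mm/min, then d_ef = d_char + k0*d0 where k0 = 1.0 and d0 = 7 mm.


d_char = 0.8 * 180 = 144 mm
d_ef = 144 + 1.0*7 = 151 mm

151 mm


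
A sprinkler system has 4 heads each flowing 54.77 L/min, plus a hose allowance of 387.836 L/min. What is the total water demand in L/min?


Sprinkler demand = 4 * 54.77 = 219.08 L/min
Total = 219.08 + 387.836 = 606.916 L/min

606.916 L/min


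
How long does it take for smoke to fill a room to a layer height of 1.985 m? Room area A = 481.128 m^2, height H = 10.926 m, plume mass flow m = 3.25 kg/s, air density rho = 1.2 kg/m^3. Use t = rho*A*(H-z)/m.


H - z = 8.941 m
t = 1.2 * 481.128 * 8.941 / 3.25 = 1588.3 s

1588.3 s


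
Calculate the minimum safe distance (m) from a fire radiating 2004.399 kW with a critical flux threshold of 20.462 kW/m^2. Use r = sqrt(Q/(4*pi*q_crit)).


4*pi*q_crit = 257.13
Q/(4*pi*q_crit) = 7.7952
r = sqrt(7.7952) = 2.7920 m

2.7920 m
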